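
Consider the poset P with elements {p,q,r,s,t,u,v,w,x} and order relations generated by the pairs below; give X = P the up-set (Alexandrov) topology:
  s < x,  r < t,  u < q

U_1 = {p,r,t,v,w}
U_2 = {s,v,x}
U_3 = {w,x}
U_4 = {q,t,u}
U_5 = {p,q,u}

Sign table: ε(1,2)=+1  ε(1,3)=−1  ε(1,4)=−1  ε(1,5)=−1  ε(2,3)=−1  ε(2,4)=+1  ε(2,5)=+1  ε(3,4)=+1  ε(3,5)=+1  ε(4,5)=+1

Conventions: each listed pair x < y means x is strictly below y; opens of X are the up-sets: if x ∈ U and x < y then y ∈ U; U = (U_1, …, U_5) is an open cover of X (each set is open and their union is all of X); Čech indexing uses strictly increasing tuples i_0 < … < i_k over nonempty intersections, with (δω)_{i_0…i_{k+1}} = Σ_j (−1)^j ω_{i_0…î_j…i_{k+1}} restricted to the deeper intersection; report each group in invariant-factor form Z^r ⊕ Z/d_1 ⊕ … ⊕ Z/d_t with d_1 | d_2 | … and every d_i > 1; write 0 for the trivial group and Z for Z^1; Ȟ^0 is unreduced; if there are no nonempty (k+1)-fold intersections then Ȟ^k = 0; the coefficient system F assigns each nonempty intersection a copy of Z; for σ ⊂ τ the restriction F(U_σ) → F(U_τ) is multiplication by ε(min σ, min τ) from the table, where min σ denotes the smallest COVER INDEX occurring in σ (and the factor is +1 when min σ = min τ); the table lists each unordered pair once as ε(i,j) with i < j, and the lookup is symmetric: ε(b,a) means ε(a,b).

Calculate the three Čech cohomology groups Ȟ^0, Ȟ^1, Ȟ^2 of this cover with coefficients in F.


Ȟ^0(U;F) ≅ Z; Ȟ^1(U;F) ≅ Z^2; Ȟ^2(U;F) ≅ 0

cover nerve:
  U12={v} U13={w} U14={t} U15={p} U23={x} U45={q,u}
C dims 5,6; δ0: rk 4, SNF 1^4
Ȟ^0: (5−4)−0=1 ⇒ Z
Ȟ^1: (6−0)−4=2 ⇒ Z^2
Ȟ^2: (0−0)−0=0 ⇒ 0


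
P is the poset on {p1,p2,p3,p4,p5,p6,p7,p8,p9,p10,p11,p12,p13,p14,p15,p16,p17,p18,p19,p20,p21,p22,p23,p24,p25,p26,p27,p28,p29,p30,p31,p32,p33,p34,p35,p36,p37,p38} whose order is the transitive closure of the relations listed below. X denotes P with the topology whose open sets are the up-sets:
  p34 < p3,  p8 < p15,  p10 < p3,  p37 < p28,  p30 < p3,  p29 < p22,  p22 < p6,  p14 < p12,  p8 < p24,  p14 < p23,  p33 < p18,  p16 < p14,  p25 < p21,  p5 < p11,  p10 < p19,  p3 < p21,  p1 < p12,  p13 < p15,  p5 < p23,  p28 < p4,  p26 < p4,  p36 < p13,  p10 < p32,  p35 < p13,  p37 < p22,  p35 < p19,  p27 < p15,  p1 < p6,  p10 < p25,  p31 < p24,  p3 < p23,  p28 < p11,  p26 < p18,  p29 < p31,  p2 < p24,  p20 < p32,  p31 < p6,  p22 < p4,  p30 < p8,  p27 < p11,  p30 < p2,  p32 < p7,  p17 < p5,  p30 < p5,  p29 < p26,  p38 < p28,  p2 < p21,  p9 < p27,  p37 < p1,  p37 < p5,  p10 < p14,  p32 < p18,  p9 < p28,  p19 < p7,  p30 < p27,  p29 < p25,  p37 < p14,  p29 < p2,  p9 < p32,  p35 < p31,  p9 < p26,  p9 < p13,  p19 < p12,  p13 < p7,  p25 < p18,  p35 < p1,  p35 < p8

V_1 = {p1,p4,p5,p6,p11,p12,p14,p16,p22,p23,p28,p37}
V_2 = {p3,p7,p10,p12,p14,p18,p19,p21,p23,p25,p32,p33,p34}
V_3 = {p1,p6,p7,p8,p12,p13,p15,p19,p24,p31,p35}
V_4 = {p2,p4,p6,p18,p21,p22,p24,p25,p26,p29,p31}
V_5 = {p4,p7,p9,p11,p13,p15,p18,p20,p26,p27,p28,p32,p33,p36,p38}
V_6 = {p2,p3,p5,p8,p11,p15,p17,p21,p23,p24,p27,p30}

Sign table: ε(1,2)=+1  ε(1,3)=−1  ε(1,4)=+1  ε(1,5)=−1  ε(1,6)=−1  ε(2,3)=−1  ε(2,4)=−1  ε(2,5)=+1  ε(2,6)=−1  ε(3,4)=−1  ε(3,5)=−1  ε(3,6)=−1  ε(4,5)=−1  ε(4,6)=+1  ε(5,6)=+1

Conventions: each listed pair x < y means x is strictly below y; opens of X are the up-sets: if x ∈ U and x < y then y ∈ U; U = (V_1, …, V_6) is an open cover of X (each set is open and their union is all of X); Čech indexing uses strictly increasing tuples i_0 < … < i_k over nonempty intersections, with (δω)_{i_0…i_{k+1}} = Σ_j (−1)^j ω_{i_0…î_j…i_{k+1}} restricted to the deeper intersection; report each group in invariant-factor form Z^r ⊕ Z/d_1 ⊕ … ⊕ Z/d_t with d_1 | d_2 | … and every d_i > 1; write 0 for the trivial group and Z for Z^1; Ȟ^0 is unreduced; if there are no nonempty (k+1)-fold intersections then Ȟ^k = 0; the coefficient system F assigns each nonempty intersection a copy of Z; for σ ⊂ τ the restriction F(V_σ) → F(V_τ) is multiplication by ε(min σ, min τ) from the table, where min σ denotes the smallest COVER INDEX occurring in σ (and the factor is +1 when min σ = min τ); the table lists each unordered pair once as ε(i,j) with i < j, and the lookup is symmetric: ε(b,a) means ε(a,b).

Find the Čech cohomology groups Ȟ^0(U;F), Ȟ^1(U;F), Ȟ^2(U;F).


intersection data:
  V12={p12,p14,p23} V13={p1,p6,p12} V14={p4,p6,p22} V15={p4,p11,p28} V16={p5,p11,p23} V23={p7,p12,p19} V24={p18,p21,p25} V25={p7,p18,p32,p33} V26={p3,p21,p23} V34={p6,p24,p31} V35={p7,p13,p15} V36={p8,p15,p24} V45={p4,p18,p26} V46={p2,p21,p24} V56={p11,p15,p27}
  V123={p12} V126={p23} V134={p6} V145={p4} V156={p11} V235={p7} V245={p18} V246={p21} V346={p24} V356={p15}
C dims 6,15,10; δ0: rk 6, SNF 1^5·2; δ1: rk 9, SNF 1^9
Ȟ^0 = (6 − 6) − 0 = 0, so Ȟ^0 ≅ 0
Ȟ^1 = (15 − 9) − 6 = 0 plus torsion [2], so Ȟ^1 ≅ Z/2
Ȟ^2 = (10 − 0) − 9 = 1, so Ȟ^2 ≅ Z

Ȟ^0 = 0; Ȟ^1 = Z/2; Ȟ^2 = Z


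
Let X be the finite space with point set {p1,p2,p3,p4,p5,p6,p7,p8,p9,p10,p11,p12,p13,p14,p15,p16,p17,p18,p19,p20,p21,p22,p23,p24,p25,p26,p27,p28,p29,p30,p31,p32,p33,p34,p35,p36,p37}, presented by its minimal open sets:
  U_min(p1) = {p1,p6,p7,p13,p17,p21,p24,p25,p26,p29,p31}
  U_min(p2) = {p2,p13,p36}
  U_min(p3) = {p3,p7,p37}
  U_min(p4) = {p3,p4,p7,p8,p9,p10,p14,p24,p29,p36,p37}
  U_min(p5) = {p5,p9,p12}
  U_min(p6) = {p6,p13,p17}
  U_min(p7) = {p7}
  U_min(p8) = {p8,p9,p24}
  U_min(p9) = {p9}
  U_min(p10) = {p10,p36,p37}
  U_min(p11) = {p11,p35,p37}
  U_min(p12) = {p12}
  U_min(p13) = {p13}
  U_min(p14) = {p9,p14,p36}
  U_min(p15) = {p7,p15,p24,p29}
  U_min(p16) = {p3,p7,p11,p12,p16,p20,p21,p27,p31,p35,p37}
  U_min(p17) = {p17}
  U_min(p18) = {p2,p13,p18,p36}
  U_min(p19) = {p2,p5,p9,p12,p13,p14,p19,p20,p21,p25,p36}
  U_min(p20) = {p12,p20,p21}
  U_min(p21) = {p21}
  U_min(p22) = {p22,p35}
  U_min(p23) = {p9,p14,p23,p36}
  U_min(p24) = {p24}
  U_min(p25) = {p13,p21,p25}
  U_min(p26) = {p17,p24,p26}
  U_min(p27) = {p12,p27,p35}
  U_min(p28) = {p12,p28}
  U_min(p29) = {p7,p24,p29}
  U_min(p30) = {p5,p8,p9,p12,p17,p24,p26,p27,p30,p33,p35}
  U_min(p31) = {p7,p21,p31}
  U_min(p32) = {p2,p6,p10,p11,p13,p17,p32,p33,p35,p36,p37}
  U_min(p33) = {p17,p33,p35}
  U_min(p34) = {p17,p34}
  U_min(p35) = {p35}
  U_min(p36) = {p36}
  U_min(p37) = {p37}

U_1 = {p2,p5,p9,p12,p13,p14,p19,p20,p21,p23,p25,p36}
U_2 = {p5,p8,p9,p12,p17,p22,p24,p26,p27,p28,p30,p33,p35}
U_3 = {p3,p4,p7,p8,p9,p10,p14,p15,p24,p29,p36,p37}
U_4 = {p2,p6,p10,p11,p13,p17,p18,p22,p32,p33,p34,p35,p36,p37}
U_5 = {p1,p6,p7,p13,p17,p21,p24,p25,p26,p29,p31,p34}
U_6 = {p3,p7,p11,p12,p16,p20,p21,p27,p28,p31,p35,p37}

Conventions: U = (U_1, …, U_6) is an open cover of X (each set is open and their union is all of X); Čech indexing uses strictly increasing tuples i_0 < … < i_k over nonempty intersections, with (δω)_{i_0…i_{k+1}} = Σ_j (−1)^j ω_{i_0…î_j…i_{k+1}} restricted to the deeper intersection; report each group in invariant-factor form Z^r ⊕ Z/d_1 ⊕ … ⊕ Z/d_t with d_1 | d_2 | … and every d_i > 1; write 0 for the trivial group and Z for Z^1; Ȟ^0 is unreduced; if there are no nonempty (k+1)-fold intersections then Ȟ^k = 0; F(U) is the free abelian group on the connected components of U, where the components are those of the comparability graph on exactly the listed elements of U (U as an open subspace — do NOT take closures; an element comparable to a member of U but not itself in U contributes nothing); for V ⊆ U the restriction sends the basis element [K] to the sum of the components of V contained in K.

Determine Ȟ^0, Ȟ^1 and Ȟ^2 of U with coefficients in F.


nerve of the cover:
  U12={p5,p9,p12} U13={p9,p14,p36} U14={p2,p13,p36} U15={p13,p21,p25} U16={p12,p20,p21} U23={p8,p9,p24} U24={p17,p22,p33,p35} U25={p17,p24,p26} U26={p12,p27,p28,p35} U34={p10,p36,p37} U35={p7,p24,p29} U36={p3,p7,p37} U45={p6,p13,p17,p34} U46={p11,p35,p37} U56={p7,p21,p31}
  U123={p9} U126={p12} U134={p36} U145={p13} U156={p21} U235={p24} U245={p17} U246={p35} U346={p37} U356={p7}
components per intersection:
  U1: {p2,p5,p9,p12,p13,p14,p19,p20,p21,p23,p25,p36}
  U2: {p5,p8,p9,p12,p17,p22,p24,p26,p27,p28,p30,p33,p35}
  U3: {p3,p4,p7,p8,p9,p10,p14,p15,p24,p29,p36,p37}
  U4: {p2,p6,p10,p11,p13,p17,p18,p22,p32,p33,p34,p35,p36,p37}
  U5: {p1,p6,p7,p13,p17,p21,p24,p25,p26,p29,p31,p34}
  U6: {p3,p7,p11,p12,p16,p20,p21,p27,p28,p31,p35,p37}
  U12: {p5,p9,p12}
  U13: {p9,p14,p36}
  U14: {p2,p13,p36}
  U15: {p13,p21,p25}
  U16: {p12,p20,p21}
  U23: {p8,p9,p24}
  U24: {p17,p22,p33,p35}
  U25: {p17,p24,p26}
  U26: {p12,p27,p28,p35}
  U34: {p10,p36,p37}
  U35: {p7,p24,p29}
  U36: {p3,p7,p37}
  U45: {p6,p13,p17,p34}
  U46: {p11,p35,p37}
  U56: {p7,p21,p31}
  U123: {p9}
  U126: {p12}
  U134: {p36}
  U145: {p13}
  U156: {p21}
  U235: {p24}
  U245: {p17}
  U246: {p35}
  U346: {p37}
  U356: {p7}
C dims 6,15,10; δ0: rk 5, SNF 1^5; δ1: rk 10, SNF 1^9·2
Ȟ^0 = (6 − 5) − 0 = 1, so Ȟ^0 ≅ Z
Ȟ^1 = (15 − 10) − 5 = 0, so Ȟ^1 ≅ 0
Ȟ^2 = (10 − 0) − 10 = 0 plus torsion [2], so Ȟ^2 ≅ Z/2

Ȟ^0 = Z; Ȟ^1 = 0; Ȟ^2 = Z/2


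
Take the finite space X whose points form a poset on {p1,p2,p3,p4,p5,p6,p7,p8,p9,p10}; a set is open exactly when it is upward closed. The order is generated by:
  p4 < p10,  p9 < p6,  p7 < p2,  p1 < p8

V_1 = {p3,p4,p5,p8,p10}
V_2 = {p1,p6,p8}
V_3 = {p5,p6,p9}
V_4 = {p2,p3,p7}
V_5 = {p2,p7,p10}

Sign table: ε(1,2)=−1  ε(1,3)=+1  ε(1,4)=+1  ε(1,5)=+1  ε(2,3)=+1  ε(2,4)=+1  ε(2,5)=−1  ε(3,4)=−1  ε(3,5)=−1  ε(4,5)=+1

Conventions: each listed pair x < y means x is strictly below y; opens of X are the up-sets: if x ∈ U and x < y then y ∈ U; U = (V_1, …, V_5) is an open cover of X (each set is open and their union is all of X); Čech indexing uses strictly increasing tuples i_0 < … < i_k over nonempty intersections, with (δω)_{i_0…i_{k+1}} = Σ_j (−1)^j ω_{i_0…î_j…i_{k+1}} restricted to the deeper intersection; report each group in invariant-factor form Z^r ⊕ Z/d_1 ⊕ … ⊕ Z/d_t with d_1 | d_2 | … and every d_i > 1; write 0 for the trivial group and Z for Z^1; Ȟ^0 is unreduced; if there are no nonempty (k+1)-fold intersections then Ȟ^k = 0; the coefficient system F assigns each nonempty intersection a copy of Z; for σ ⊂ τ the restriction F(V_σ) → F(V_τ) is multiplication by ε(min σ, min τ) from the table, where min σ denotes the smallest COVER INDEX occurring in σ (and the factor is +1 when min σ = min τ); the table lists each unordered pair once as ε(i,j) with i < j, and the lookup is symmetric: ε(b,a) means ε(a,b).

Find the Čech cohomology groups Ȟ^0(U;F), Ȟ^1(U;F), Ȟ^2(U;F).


nerve simplices:
  V12={p8} V13={p5} V14={p3} V15={p10} V23={p6} V45={p2,p7}
C dims 5,6; δ0: rk 5, SNF 1^4·2
degree 0: 5−5−0 = 0 → Ȟ^0 ≅ 0
degree 1: 6−0−5 = 1 plus torsion [2] → Ȟ^1 ≅ Z ⊕ Z/2
degree 2: 0−0−0 = 0 → Ȟ^2 ≅ 0

Ȟ^0 ≅ 0; Ȟ^1 ≅ Z ⊕ Z/2; Ȟ^2 ≅ 0


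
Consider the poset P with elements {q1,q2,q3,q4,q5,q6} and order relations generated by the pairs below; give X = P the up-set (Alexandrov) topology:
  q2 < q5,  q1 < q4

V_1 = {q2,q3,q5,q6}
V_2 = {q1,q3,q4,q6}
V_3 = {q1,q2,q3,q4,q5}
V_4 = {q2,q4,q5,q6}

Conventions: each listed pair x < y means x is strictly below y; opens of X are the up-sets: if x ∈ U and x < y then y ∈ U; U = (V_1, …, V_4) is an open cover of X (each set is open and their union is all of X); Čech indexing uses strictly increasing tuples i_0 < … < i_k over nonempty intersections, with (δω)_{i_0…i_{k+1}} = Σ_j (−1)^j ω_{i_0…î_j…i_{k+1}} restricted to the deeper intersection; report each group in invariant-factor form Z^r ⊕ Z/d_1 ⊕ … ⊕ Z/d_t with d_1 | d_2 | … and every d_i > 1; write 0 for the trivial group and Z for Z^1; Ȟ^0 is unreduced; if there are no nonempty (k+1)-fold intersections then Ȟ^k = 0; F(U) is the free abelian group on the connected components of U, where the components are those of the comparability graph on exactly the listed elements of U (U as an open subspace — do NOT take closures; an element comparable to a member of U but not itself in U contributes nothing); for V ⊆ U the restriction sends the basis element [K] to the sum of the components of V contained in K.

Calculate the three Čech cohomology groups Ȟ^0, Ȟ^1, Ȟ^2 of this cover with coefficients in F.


Ȟ^0 ≅ Z^4; Ȟ^1 ≅ 0; Ȟ^2 ≅ 0

nerve simplices:
  V12={q3,q6} V13={q2,q3,q5} V14={q2,q5,q6} V23={q1,q3,q4} V24={q4,q6} V34={q2,q4,q5}
  V123={q3} V124={q6} V134={q2,q5} V234={q4}
components per intersection:
  V1: {q2,q5} {q3} {q6}
  V2: {q1,q4} {q3} {q6}
  V3: {q1,q4} {q2,q5} {q3}
  V4: {q2,q5} {q4} {q6}
  V12: {q3} {q6}
  V13: {q2,q5} {q3}
  V14: {q2,q5} {q6}
  V23: {q1,q4} {q3}
  V24: {q4} {q6}
  V34: {q2,q5} {q4}
  V123: {q3}
  V124: {q6}
  V134: {q2,q5}
  V234: {q4}
C dims 12,12,4; δ0: rk 8, SNF 1^8; δ1: rk 4, SNF 1^4
degree 0: 12−8−0 = 4 → Ȟ^0 ≅ Z^4
degree 1: 12−4−8 = 0 → Ȟ^1 ≅ 0
degree 2: 4−0−4 = 0 → Ȟ^2 ≅ 0


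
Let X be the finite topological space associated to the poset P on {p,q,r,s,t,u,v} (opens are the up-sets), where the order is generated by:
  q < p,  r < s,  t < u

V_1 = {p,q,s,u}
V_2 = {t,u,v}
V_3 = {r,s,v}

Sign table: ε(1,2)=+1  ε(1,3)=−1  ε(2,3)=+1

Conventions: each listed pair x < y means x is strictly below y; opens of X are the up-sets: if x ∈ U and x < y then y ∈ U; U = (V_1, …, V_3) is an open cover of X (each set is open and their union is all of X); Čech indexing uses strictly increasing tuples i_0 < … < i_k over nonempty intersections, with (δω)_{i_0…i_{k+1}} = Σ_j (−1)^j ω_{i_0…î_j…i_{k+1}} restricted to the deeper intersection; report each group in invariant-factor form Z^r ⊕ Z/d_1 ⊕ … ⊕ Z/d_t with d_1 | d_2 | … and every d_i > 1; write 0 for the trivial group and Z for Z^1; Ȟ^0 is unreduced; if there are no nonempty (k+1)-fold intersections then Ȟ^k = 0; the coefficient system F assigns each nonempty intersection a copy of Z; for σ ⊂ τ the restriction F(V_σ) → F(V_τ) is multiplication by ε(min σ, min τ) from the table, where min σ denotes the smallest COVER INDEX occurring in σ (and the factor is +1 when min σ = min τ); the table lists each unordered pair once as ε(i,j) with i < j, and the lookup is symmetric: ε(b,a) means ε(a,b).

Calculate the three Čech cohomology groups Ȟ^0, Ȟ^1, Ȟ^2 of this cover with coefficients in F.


cover nerve:
  V12={u} V13={s} V23={v}
C dims 3,3; δ0: rk 3, SNF 1^2·2
Ȟ^0: (3−3)−0=0 ⇒ 0
Ȟ^1: (3−0)−3=0 plus torsion [2] ⇒ Z/2
Ȟ^2: (0−0)−0=0 ⇒ 0

Ȟ^0 = 0, Ȟ^1 = Z/2 and Ȟ^2 = 0


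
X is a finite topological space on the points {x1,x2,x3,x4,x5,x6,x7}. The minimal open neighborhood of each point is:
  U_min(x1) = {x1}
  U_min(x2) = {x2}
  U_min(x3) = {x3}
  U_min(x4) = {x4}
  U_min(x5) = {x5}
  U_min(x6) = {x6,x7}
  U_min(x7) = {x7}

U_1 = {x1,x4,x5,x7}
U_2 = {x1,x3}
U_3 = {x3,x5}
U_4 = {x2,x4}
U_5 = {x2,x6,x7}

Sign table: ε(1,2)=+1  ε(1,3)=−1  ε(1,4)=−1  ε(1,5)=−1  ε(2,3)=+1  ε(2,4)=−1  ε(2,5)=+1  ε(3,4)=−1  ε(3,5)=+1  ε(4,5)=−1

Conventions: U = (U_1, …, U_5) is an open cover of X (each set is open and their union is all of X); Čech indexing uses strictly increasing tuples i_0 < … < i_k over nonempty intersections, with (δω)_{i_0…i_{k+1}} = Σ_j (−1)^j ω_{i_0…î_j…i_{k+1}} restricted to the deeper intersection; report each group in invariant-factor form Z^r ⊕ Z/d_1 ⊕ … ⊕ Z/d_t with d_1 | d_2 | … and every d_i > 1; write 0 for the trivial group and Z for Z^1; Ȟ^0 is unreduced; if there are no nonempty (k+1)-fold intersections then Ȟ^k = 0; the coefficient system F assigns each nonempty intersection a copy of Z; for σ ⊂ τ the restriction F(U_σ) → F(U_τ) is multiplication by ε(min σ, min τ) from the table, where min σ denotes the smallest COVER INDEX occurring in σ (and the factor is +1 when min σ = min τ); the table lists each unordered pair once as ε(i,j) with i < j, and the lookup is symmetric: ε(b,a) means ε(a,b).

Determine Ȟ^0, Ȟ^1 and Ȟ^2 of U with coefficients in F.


Ȟ^0 ≅ 0; Ȟ^1 ≅ Z ⊕ Z/2; Ȟ^2 ≅ 0

nerve of the cover:
  U12={x1} U13={x5} U14={x4} U15={x7} U23={x3} U45={x2}
C dims 5,6; δ0: rk 5, SNF 1^4·2
Ȟ^0 = (5 − 5) − 0 = 0, so Ȟ^0 ≅ 0
Ȟ^1 = (6 − 0) − 5 = 1 plus torsion [2], so Ȟ^1 ≅ Z ⊕ Z/2
Ȟ^2 = (0 − 0) − 0 = 0, so Ȟ^2 ≅ 0


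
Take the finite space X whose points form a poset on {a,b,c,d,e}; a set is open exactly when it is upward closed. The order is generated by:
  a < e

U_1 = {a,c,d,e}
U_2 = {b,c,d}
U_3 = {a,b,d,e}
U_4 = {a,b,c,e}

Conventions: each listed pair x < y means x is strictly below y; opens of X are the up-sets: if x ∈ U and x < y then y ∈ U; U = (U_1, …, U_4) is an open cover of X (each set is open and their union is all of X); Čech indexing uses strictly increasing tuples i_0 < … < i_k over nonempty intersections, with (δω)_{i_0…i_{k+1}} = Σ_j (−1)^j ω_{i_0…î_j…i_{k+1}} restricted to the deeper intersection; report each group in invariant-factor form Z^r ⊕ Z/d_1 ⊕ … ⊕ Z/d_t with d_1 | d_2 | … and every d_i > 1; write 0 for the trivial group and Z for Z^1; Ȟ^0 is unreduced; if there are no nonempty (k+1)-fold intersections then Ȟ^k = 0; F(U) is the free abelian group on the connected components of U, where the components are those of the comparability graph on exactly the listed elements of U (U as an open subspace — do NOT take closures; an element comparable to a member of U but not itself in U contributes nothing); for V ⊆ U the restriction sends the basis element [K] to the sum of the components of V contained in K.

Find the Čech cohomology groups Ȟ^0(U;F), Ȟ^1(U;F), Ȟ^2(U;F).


nerve simplices:
  U12={c,d} U13={a,d,e} U14={a,c,e} U23={b,d} U24={b,c} U34={a,b,e}
  U123={d} U124={c} U134={a,e} U234={b}
components per intersection:
  U1: {a,e} {c} {d}
  U2: {b} {c} {d}
  U3: {a,e} {b} {d}
  U4: {a,e} {b} {c}
  U12: {c} {d}
  U13: {a,e} {d}
  U14: {a,e} {c}
  U23: {b} {d}
  U24: {b} {c}
  U34: {a,e} {b}
  U123: {d}
  U124: {c}
  U134: {a,e}
  U234: {b}
C dims 12,12,4; δ0: rk 8, SNF 1^8; δ1: rk 4, SNF 1^4
degree 0: 12−8−0 = 4 → Ȟ^0 ≅ Z^4
degree 1: 12−4−8 = 0 → Ȟ^1 ≅ 0
degree 2: 4−0−4 = 0 → Ȟ^2 ≅ 0

Ȟ^0 ≅ Z^4, Ȟ^1 ≅ 0, Ȟ^2 ≅ 0


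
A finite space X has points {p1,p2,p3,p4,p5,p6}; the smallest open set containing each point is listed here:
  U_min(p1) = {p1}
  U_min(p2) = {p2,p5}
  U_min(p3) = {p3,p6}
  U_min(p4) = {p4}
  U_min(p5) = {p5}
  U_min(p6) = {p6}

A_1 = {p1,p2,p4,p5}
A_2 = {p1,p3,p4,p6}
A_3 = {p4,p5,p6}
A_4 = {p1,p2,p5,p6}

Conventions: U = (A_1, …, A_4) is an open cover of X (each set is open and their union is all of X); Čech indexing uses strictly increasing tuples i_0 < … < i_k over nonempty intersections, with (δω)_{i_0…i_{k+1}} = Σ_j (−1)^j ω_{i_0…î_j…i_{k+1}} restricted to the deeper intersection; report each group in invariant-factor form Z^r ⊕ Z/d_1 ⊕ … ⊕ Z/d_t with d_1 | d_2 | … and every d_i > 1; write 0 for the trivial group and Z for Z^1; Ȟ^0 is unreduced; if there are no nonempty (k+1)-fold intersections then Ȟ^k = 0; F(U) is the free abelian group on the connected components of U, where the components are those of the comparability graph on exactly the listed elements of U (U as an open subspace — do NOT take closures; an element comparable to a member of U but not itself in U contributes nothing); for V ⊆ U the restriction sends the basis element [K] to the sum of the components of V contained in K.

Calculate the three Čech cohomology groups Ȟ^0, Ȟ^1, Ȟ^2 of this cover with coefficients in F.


Ȟ^0 ≅ Z^4, Ȟ^1 ≅ 0 and Ȟ^2 ≅ 0

nerve of the cover:
  A12={p1,p4} A13={p4,p5} A14={p1,p2,p5} A23={p4,p6} A24={p1,p6} A34={p5,p6}
  A123={p4} A124={p1} A134={p5} A234={p6}
components per intersection:
  A1: {p1} {p2,p5} {p4}
  A2: {p1} {p3,p6} {p4}
  A3: {p4} {p5} {p6}
  A4: {p1} {p2,p5} {p6}
  A12: {p1} {p4}
  A13: {p4} {p5}
  A14: {p1} {p2,p5}
  A23: {p4} {p6}
  A24: {p1} {p6}
  A34: {p5} {p6}
  A123: {p4}
  A124: {p1}
  A134: {p5}
  A234: {p6}
C dims 12,12,4; δ0: rk 8, SNF 1^8; δ1: rk 4, SNF 1^4
Ȟ^0 = (12 − 8) − 0 = 4, so Ȟ^0 ≅ Z^4
Ȟ^1 = (12 − 4) − 8 = 0, so Ȟ^1 ≅ 0
Ȟ^2 = (4 − 0) − 4 = 0, so Ȟ^2 ≅ 0


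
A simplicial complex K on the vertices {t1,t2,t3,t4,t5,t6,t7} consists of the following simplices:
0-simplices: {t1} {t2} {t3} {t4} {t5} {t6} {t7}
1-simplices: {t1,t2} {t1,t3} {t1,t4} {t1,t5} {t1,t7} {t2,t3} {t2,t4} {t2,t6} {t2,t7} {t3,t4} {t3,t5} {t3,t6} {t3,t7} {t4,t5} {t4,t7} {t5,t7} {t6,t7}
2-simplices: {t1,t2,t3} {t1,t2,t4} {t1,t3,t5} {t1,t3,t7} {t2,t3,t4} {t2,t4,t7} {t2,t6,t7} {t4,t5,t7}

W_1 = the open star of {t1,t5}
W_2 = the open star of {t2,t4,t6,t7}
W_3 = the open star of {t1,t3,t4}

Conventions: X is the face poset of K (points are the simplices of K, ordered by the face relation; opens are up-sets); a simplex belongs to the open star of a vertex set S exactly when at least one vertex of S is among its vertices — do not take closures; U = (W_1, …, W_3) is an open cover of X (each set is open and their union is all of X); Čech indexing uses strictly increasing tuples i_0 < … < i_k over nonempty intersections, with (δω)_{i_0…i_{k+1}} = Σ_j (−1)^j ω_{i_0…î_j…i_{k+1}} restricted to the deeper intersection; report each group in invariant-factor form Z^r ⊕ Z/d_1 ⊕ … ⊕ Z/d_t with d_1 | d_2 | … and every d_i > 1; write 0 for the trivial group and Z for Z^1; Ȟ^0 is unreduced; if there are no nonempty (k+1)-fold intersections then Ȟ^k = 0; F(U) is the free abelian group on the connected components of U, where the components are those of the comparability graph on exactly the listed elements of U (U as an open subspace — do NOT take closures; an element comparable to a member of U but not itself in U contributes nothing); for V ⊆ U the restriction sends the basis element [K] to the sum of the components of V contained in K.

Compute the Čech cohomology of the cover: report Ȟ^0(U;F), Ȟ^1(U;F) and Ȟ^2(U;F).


Ȟ^0 = Z, Ȟ^1 = Z^3 and Ȟ^2 = 0

nonempty overlaps:
  W1={{t1},{t5},{t1,t2},{t1,t3},{t1,t4},{t1,t5},{t1,t7},{t3,t5},{t4,t5},{t5,t7},{t1,t2,t3},{t1,t2,t4},{t1,t3,t5},{t1,t3,t7},{t4,t5,t7}} W2={{t2},{t4},{t6},{t7},{t1,t2},{t1,t4},{t1,t7},{t2,t3},{t2,t4},{t2,t6},{t2,t7},{t3,t4},{t3,t6},{t3,t7},{t4,t5},{t4,t7},{t5,t7},{t6,t7},{t1,t2,t3},{t1,t2,t4},{t1,t3,t7},{t2,t3,t4},{t2,t4,t7},{t2,t6,t7},{t4,t5,t7}} W3={{t1},{t3},{t4},{t1,t2},{t1,t3},{t1,t4},{t1,t5},{t1,t7},{t2,t3},{t2,t4},{t3,t4},{t3,t5},{t3,t6},{t3,t7},{t4,t5},{t4,t7},{t1,t2,t3},{t1,t2,t4},{t1,t3,t5},{t1,t3,t7},{t2,t3,t4},{t2,t4,t7},{t4,t5,t7}}
  W12={{t1,t2},{t1,t4},{t1,t7},{t4,t5},{t5,t7},{t1,t2,t3},{t1,t2,t4},{t1,t3,t7},{t4,t5,t7}} W13={{t1},{t1,t2},{t1,t3},{t1,t4},{t1,t5},{t1,t7},{t3,t5},{t4,t5},{t1,t2,t3},{t1,t2,t4},{t1,t3,t5},{t1,t3,t7},{t4,t5,t7}} W23={{t4},{t1,t2},{t1,t4},{t1,t7},{t2,t3},{t2,t4},{t3,t4},{t3,t6},{t3,t7},{t4,t5},{t4,t7},{t1,t2,t3},{t1,t2,t4},{t1,t3,t7},{t2,t3,t4},{t2,t4,t7},{t4,t5,t7}}
  W123={{t1,t2},{t1,t4},{t1,t7},{t4,t5},{t1,t2,t3},{t1,t2,t4},{t1,t3,t7},{t4,t5,t7}}
components per intersection:
  W1: {{t1},{t5},{t1,t2},{t1,t3},{t1,t4},{t1,t5},{t1,t7},{t3,t5},{t4,t5},{t5,t7},{t1,t2,t3},{t1,t2,t4},{t1,t3,t5},{t1,t3,t7},{t4,t5,t7}}
  W2: {{t2},{t4},{t6},{t7},{t1,t2},{t1,t4},{t1,t7},{t2,t3},{t2,t4},{t2,t6},{t2,t7},{t3,t4},{t3,t6},{t3,t7},{t4,t5},{t4,t7},{t5,t7},{t6,t7},{t1,t2,t3},{t1,t2,t4},{t1,t3,t7},{t2,t3,t4},{t2,t4,t7},{t2,t6,t7},{t4,t5,t7}}
  W3: {{t1},{t3},{t4},{t1,t2},{t1,t3},{t1,t4},{t1,t5},{t1,t7},{t2,t3},{t2,t4},{t3,t4},{t3,t5},{t3,t6},{t3,t7},{t4,t5},{t4,t7},{t1,t2,t3},{t1,t2,t4},{t1,t3,t5},{t1,t3,t7},{t2,t3,t4},{t2,t4,t7},{t4,t5,t7}}
  W12: {{t1,t2},{t1,t4},{t1,t2,t3},{t1,t2,t4}} {{t1,t7},{t1,t3,t7}} {{t4,t5},{t5,t7},{t4,t5,t7}}
  W13: {{t1},{t1,t2},{t1,t3},{t1,t4},{t1,t5},{t1,t7},{t3,t5},{t1,t2,t3},{t1,t2,t4},{t1,t3,t5},{t1,t3,t7}} {{t4,t5},{t4,t5,t7}}
  W23: {{t4},{t1,t2},{t1,t4},{t2,t3},{t2,t4},{t3,t4},{t4,t5},{t4,t7},{t1,t2,t3},{t1,t2,t4},{t2,t3,t4},{t2,t4,t7},{t4,t5,t7}} {{t1,t7},{t3,t7},{t1,t3,t7}} {{t3,t6}}
  W123: {{t1,t2},{t1,t4},{t1,t2,t3},{t1,t2,t4}} {{t1,t7},{t1,t3,t7}} {{t4,t5},{t4,t5,t7}}
C dims 3,8,3; δ0: rk 2, SNF 1^2; δ1: rk 3, SNF 1^3
degree 0: 3−2−0 = 1 → Ȟ^0 ≅ Z
degree 1: 8−3−2 = 3 → Ȟ^1 ≅ Z^3
degree 2: 3−0−3 = 0 → Ȟ^2 ≅ 0


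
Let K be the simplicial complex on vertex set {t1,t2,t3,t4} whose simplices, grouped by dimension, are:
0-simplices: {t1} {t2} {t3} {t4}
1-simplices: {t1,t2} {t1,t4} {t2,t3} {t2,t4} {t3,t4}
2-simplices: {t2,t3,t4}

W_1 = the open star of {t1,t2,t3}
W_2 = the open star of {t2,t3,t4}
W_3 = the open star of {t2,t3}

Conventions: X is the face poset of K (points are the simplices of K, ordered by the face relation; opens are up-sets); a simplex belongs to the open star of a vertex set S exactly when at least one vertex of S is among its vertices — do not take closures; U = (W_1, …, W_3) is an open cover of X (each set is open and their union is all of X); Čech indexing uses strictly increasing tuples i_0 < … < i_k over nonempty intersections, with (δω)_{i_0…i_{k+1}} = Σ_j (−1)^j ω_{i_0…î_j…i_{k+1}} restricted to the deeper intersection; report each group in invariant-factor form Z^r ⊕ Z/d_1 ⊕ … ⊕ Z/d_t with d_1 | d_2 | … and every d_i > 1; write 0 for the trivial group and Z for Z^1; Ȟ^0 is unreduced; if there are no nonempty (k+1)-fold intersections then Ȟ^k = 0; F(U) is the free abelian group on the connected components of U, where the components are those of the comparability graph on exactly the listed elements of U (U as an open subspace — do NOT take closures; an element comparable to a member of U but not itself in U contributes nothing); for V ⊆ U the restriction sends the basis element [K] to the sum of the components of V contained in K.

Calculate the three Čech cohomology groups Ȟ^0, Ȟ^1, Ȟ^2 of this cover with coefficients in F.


Ȟ^0 = Z, Ȟ^1 = Z, Ȟ^2 = 0

nonempty overlaps:
  W1={{t1},{t2},{t3},{t1,t2},{t1,t4},{t2,t3},{t2,t4},{t3,t4},{t2,t3,t4}} W2={{t2},{t3},{t4},{t1,t2},{t1,t4},{t2,t3},{t2,t4},{t3,t4},{t2,t3,t4}} W3={{t2},{t3},{t1,t2},{t2,t3},{t2,t4},{t3,t4},{t2,t3,t4}}
  W12={{t2},{t3},{t1,t2},{t1,t4},{t2,t3},{t2,t4},{t3,t4},{t2,t3,t4}} W13={{t2},{t3},{t1,t2},{t2,t3},{t2,t4},{t3,t4},{t2,t3,t4}} W23={{t2},{t3},{t1,t2},{t2,t3},{t2,t4},{t3,t4},{t2,t3,t4}}
  W123={{t2},{t3},{t1,t2},{t2,t3},{t2,t4},{t3,t4},{t2,t3,t4}}
components per intersection:
  W1: {{t1},{t2},{t3},{t1,t2},{t1,t4},{t2,t3},{t2,t4},{t3,t4},{t2,t3,t4}}
  W2: {{t2},{t3},{t4},{t1,t2},{t1,t4},{t2,t3},{t2,t4},{t3,t4},{t2,t3,t4}}
  W3: {{t2},{t3},{t1,t2},{t2,t3},{t2,t4},{t3,t4},{t2,t3,t4}}
  W12: {{t2},{t3},{t1,t2},{t2,t3},{t2,t4},{t3,t4},{t2,t3,t4}} {{t1,t4}}
  W13: {{t2},{t3},{t1,t2},{t2,t3},{t2,t4},{t3,t4},{t2,t3,t4}}
  W23: {{t2},{t3},{t1,t2},{t2,t3},{t2,t4},{t3,t4},{t2,t3,t4}}
  W123: {{t2},{t3},{t1,t2},{t2,t3},{t2,t4},{t3,t4},{t2,t3,t4}}
C dims 3,4,1; δ0: rk 2, SNF 1^2; δ1: rk 1, SNF 1^1
degree 0: 3−2−0 = 1 → Ȟ^0 ≅ Z
degree 1: 4−1−2 = 1 → Ȟ^1 ≅ Z
degree 2: 1−0−1 = 0 → Ȟ^2 ≅ 0


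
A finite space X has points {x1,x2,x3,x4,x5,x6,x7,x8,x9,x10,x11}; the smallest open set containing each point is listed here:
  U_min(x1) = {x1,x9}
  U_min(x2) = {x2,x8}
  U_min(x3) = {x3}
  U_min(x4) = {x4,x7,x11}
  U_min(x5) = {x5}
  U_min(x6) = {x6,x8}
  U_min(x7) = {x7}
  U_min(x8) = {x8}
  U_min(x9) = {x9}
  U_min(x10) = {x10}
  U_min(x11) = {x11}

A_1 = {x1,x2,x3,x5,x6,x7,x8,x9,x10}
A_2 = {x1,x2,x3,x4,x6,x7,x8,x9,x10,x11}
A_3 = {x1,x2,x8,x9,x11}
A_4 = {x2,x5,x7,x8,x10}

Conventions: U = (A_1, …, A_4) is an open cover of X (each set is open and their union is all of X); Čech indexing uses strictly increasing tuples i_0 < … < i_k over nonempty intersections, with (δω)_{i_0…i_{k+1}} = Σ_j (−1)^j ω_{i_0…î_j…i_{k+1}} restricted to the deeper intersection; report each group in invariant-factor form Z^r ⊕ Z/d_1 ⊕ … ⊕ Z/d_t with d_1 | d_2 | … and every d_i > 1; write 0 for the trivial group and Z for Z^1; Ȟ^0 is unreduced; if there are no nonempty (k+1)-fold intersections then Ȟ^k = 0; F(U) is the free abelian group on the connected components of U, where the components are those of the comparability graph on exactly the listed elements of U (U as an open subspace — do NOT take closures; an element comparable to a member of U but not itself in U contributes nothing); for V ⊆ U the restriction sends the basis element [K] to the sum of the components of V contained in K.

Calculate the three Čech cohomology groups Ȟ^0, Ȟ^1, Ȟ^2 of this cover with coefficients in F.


nerve of the cover:
  A12={x1,x2,x3,x6,x7,x8,x9,x10} A13={x1,x2,x8,x9} A14={x2,x5,x7,x8,x10} A23={x1,x2,x8,x9,x11} A24={x2,x7,x8,x10} A34={x2,x8}
  A123={x1,x2,x8,x9} A124={x2,x7,x8,x10} A134={x2,x8} A234={x2,x8}
  A1234={x2,x8}
components per intersection:
  A1: {x1,x9} {x2,x6,x8} {x3} {x5} {x7} {x10}
  A2: {x1,x9} {x2,x6,x8} {x3} {x4,x7,x11} {x10}
  A3: {x1,x9} {x2,x8} {x11}
  A4: {x2,x8} {x5} {x7} {x10}
  A12: {x1,x9} {x2,x6,x8} {x3} {x7} {x10}
  A13: {x1,x9} {x2,x8}
  A14: {x2,x8} {x5} {x7} {x10}
  A23: {x1,x9} {x2,x8} {x11}
  A24: {x2,x8} {x7} {x10}
  A34: {x2,x8}
  A123: {x1,x9} {x2,x8}
  A124: {x2,x8} {x7} {x10}
  A134: {x2,x8}
  A234: {x2,x8}
  A1234: {x2,x8}
C dims 18,18,7,1; δ0: rk 12, SNF 1^12; δ1: rk 6, SNF 1^6; δ2: rk 1, SNF 1^1
Ȟ^0 = (18 − 12) − 0 = 6, so Ȟ^0 ≅ Z^6
Ȟ^1 = (18 − 6) − 12 = 0, so Ȟ^1 ≅ 0
Ȟ^2 = (7 − 1) − 6 = 0, so Ȟ^2 ≅ 0

Ȟ^0 ≅ Z^6; Ȟ^1 ≅ 0; Ȟ^2 ≅ 0


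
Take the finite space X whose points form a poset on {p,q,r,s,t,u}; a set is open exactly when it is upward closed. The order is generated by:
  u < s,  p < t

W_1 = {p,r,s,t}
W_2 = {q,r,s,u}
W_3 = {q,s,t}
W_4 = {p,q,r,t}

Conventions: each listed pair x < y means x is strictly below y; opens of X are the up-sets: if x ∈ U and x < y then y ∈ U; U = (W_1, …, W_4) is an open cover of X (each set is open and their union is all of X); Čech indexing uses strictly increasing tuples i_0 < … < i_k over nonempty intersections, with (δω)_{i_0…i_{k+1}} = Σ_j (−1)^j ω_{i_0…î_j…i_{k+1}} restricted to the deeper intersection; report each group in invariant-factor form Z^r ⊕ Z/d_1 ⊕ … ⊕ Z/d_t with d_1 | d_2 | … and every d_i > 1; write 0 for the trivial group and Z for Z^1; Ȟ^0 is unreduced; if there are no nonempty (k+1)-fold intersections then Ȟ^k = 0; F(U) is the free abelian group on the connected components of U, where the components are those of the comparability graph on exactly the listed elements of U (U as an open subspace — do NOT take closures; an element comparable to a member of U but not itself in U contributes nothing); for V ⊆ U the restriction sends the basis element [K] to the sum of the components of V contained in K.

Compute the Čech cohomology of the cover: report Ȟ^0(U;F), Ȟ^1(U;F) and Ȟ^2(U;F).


nonempty intersections:
  W12={r,s} W13={s,t} W14={p,r,t} W23={q,s} W24={q,r} W34={q,t}
  W123={s} W124={r} W134={t} W234={q}
components per intersection:
  W1: {p,t} {r} {s}
  W2: {q} {r} {s,u}
  W3: {q} {s} {t}
  W4: {p,t} {q} {r}
  W12: {r} {s}
  W13: {s} {t}
  W14: {p,t} {r}
  W23: {q} {s}
  W24: {q} {r}
  W34: {q} {t}
  W123: {s}
  W124: {r}
  W134: {t}
  W234: {q}
C dims 12,12,4; δ0: rk 8, SNF 1^8; δ1: rk 4, SNF 1^4
Ȟ^0: (12−8)−0=4 ⇒ Z^4
Ȟ^1: (12−4)−8=0 ⇒ 0
Ȟ^2: (4−0)−4=0 ⇒ 0

Ȟ^0 ≅ Z^4,  Ȟ^1 ≅ 0,  Ȟ^2 ≅ 0


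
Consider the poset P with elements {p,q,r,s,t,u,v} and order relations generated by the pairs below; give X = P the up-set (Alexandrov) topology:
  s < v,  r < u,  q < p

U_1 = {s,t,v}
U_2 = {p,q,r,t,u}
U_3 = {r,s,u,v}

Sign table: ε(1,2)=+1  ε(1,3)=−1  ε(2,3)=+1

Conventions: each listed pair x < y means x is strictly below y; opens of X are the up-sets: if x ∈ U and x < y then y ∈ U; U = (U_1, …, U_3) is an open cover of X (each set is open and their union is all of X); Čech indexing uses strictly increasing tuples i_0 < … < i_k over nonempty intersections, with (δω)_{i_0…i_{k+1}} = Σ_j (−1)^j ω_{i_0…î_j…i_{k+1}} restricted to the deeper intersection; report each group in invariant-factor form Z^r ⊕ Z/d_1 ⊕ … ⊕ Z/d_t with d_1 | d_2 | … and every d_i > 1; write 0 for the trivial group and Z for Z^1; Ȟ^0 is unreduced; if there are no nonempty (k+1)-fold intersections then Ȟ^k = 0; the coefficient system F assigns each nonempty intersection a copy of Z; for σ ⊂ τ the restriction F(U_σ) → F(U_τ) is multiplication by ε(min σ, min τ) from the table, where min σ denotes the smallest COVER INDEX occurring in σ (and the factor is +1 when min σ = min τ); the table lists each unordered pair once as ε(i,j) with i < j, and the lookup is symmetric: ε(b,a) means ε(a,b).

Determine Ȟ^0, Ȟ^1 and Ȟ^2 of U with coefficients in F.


Ȟ^0 ≅ 0; Ȟ^1 ≅ Z/2; Ȟ^2 ≅ 0

cover nerve:
  U12={t} U13={s,v} U23={r,u}
C dims 3,3; δ0: rk 3, SNF 1^2·2
Ȟ^0: (3−3)−0=0 ⇒ 0
Ȟ^1: (3−0)−3=0 plus torsion [2] ⇒ Z/2
Ȟ^2: (0−0)−0=0 ⇒ 0


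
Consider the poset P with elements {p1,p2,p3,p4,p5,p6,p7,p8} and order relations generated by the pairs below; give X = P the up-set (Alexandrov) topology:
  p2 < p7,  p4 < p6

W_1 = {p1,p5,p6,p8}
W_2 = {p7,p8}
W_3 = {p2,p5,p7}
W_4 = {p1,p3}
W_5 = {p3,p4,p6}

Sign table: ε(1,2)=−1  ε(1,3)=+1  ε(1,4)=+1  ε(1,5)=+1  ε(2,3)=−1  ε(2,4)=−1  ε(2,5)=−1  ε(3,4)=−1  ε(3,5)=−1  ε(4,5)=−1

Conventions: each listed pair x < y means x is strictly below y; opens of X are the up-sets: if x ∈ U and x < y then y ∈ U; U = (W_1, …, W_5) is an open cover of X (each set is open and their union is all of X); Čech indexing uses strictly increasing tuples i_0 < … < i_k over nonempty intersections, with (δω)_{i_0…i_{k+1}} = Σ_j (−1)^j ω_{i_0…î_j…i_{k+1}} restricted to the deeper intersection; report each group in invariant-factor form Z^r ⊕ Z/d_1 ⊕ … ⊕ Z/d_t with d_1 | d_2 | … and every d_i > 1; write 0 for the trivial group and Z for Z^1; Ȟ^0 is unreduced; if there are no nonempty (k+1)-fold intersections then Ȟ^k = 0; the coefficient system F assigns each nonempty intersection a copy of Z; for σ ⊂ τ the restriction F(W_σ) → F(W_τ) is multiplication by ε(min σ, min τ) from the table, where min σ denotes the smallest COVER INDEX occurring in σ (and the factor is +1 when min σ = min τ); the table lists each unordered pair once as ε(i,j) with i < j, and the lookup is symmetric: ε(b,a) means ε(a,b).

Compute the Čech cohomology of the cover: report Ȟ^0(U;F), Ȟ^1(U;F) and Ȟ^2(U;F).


Ȟ^0(U;F) ≅ 0,  Ȟ^1(U;F) ≅ Z ⊕ Z/2,  Ȟ^2(U;F) ≅ 0

intersection data:
  W12={p8} W13={p5} W14={p1} W15={p6} W23={p7} W45={p3}
C dims 5,6; δ0: rk 5, SNF 1^4·2
Ȟ^0 = (5 − 5) − 0 = 0, so Ȟ^0 ≅ 0
Ȟ^1 = (6 − 0) − 5 = 1 plus torsion [2], so Ȟ^1 ≅ Z ⊕ Z/2
Ȟ^2 = (0 − 0) − 0 = 0, so Ȟ^2 ≅ 0


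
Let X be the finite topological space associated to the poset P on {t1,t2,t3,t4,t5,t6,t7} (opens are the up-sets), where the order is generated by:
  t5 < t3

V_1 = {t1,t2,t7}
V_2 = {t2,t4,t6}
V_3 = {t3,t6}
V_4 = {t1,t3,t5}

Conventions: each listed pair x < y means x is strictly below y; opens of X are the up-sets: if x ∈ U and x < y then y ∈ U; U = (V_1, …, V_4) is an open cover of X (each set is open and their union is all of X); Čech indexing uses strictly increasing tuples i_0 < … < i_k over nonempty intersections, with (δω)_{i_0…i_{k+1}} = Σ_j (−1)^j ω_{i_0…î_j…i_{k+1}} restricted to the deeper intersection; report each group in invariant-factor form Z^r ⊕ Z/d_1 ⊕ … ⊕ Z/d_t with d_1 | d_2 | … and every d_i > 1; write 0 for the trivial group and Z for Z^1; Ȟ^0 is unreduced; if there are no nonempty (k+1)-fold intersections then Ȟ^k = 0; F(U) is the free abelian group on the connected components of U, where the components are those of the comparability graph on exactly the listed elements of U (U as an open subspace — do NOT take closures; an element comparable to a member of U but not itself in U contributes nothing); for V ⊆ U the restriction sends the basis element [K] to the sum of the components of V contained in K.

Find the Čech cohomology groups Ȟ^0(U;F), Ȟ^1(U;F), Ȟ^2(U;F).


Ȟ^0 ≅ Z^6,  Ȟ^1 ≅ 0,  Ȟ^2 ≅ 0

intersection data:
  V12={t2} V14={t1} V23={t6} V34={t3}
components per intersection:
  V1: {t1} {t2} {t7}
  V2: {t2} {t4} {t6}
  V3: {t3} {t6}
  V4: {t1} {t3,t5}
  V12: {t2}
  V14: {t1}
  V23: {t6}
  V34: {t3}
C dims 10,4; δ0: rk 4, SNF 1^4
Ȟ^0 = (10 − 4) − 0 = 6, so Ȟ^0 ≅ Z^6
Ȟ^1 = (4 − 0) − 4 = 0, so Ȟ^1 ≅ 0
Ȟ^2 = (0 − 0) − 0 = 0, so Ȟ^2 ≅ 0


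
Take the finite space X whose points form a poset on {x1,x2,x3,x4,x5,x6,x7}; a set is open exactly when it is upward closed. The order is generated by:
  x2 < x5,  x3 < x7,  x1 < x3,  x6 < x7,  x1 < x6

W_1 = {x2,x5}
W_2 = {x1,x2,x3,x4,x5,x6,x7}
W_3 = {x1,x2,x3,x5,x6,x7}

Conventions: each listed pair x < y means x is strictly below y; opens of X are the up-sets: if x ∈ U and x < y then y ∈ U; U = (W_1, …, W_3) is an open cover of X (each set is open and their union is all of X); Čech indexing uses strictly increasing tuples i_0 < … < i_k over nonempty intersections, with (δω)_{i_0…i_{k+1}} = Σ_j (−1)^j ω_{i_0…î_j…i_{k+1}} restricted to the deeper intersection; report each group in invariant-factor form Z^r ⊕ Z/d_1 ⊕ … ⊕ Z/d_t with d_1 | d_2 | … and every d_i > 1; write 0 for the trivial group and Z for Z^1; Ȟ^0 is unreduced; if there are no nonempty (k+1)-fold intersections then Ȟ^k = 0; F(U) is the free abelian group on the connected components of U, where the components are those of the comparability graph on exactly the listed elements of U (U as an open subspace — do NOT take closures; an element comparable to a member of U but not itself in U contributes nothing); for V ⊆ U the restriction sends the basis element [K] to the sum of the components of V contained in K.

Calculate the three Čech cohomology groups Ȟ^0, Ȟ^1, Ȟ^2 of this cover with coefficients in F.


Ȟ^0 = Z^3,  Ȟ^1 = 0,  Ȟ^2 = 0

nerve simplices:
  W12={x2,x5} W13={x2,x5} W23={x1,x2,x3,x5,x6,x7}
  W123={x2,x5}
components per intersection:
  W1: {x2,x5}
  W2: {x1,x3,x6,x7} {x2,x5} {x4}
  W3: {x1,x3,x6,x7} {x2,x5}
  W12: {x2,x5}
  W13: {x2,x5}
  W23: {x1,x3,x6,x7} {x2,x5}
  W123: {x2,x5}
C dims 6,4,1; δ0: rk 3, SNF 1^3; δ1: rk 1, SNF 1^1
degree 0: 6−3−0 = 3 → Ȟ^0 ≅ Z^3
degree 1: 4−1−3 = 0 → Ȟ^1 ≅ 0
degree 2: 1−0−1 = 0 → Ȟ^2 ≅ 0


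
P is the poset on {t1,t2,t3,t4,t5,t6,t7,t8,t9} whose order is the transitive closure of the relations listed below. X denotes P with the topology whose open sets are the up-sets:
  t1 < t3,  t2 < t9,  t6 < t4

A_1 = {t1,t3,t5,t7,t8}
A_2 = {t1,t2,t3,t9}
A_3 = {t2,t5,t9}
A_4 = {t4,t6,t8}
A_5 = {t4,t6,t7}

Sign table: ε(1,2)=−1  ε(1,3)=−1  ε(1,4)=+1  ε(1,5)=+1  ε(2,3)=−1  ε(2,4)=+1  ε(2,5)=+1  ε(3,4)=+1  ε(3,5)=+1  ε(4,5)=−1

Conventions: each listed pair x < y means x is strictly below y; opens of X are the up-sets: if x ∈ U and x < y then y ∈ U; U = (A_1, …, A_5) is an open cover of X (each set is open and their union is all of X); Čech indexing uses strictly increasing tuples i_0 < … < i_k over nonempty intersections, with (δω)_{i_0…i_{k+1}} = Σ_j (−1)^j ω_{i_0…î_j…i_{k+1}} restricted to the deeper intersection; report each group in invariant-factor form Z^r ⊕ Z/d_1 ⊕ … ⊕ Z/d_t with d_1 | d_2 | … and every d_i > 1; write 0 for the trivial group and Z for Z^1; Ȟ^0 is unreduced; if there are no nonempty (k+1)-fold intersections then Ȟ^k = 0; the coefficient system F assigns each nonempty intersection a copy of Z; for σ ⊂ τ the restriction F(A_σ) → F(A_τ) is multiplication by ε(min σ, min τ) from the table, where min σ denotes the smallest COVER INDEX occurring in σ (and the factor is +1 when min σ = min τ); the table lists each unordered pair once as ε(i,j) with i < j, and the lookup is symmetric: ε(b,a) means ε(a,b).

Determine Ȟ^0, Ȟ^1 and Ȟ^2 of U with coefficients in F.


nerve simplices:
  A12={t1,t3} A13={t5} A14={t8} A15={t7} A23={t2,t9} A45={t4,t6}
C dims 5,6; δ0: rk 5, SNF 1^4·2
degree 0: 5−5−0 = 0 → Ȟ^0 ≅ 0
degree 1: 6−0−5 = 1 plus torsion [2] → Ȟ^1 ≅ Z ⊕ Z/2
degree 2: 0−0−0 = 0 → Ȟ^2 ≅ 0

Ȟ^0(U;F) ≅ 0,  Ȟ^1(U;F) ≅ Z ⊕ Z/2,  Ȟ^2(U;F) ≅ 0
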